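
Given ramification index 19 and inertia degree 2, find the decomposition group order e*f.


|D_P| = e * f
= 19 * 2
= 38

38


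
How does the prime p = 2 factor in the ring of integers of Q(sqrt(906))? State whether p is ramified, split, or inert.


K = Q(sqrt(906)). Since d mod 4 = 2, disc(K) = 3624.
Check p | disc: 3624 mod 2 = 0.
p divides disc, so p ramifies: (p) = P^2 with e=2, f=1, g=1.
Therefore p is ramified.

ramified


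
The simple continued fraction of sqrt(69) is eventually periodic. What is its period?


Run the CF algorithm for sqrt(69).
a_0 = floor(sqrt(69)) = 8; set m_0=0, q_0=1.
Recurrence: m' = q*a - m,  q' = (d - m'^2)/q,  a' = floor((a_0 + m')/q').
  step 1: m=8, q=5, a=3
  step 2: m=7, q=4, a=3
  step 3: m=5, q=11, a=1
  step 4: m=6, q=3, a=4
  step 5: m=6, q=11, a=1
  step 6: m=5, q=4, a=3
  step 7: m=7, q=5, a=3
  step 8: m=8, q=1, a=16
a_8 = 2*a_0 = 16, so the period closes here.
sqrt(69) = [8; 3, 3, 1, 4, 1, 3, 3, 16]
Period length = 8

8


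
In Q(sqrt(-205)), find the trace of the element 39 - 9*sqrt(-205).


Tr(a + b*sqrt(d)) = (a + b*sqrt(d)) + (a - b*sqrt(d)) = 2a
= 2 * (39)
= 78

78


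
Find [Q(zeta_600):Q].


The degree equals Euler's totient phi(600).
600 = 2^3 * 3 * 5^2
phi(600) = 160

160


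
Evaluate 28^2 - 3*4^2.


x^2 - d*y^2
= 28^2 - 3*4^2
= 784 - 48
= 736

736


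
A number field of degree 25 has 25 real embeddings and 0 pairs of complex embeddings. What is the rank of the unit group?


By Dirichlet's unit theorem:
rank = r1 + r2 - 1
= 25 + 0 - 1
= 24

24


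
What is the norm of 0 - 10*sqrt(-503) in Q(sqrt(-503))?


N(a + b*sqrt(d)) = a^2 - d*b^2
= (0)^2 - (-503)*(-10)^2
= 0 + 50300
= 50300

50300


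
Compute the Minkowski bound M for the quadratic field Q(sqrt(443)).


d = 443, d mod 4 = 3, so disc(K) = 4d = 1772; |disc(K)| = 1772
Real quadratic field, so n = 2, s = r2 = 0, r1 = 2
M = (n!/n^n) * (4/pi)^s * sqrt(|disc(K)|) = (2!/2^2) * (4/pi)^0 * sqrt(1772)
= 0.5 * 1.000000 * 42.095130
= 21.0476

21.0476


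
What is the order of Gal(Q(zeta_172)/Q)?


|Gal(Q(zeta_172)/Q)| = phi(172)
= 84

84


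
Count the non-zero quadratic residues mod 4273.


For prime p, the number of non-zero quadratic residues is (p-1)/2.
= (4273-1)/2
= 2136

2136


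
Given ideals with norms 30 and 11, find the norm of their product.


N(IJ) = N(I) * N(J)
= 30 * 11
= 330

330


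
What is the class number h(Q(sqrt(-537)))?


K = Q(sqrt(-537)). d mod 4 = 3, so D = disc(K) = 4d = -2148
h(K) equals the number of primitive reduced positive-definite forms (a, b, c) = a*x^2 + b*x*y + c*y^2 with b^2 - 4ac = D,
where reduced means |b| <= a <= c, with b >= 0 whenever |b| = a or a = c, and primitive means gcd(a, b, c) = 1.
Reduced forces 3a^2 <= |D| = 2148, so 1 <= a <= 26; b must have the parity of D, and c = (b^2 - D)/(4a) must be an integer >= a.
Enumerate a = 1..26, b in [-a, a]:
  a=1: (1, 0, 537)  [1]
  a=2: (2, 2, 269)  [1]
  a=3: (3, 0, 179)  [1]
  a=4..5: none
  a=6: (6, 6, 91)  [1]
  a=7: (7, -6, 78), (7, 6, 78)  [2]
  a=8..12: none
  a=13: (13, -6, 42), (13, 6, 42)  [2]
  a=14: (14, -6, 39), (14, 6, 39)  [2]
  a=15..20: none
  a=21: (21, -6, 26), (21, 6, 26)  [2]
  a=22..26: none
Total reduced forms: 1 + 1 + 1 + 1 + 2 + 2 + 2 + 2 = 12
h = 12

12


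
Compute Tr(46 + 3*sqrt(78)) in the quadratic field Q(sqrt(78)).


Tr(a + b*sqrt(d)) = (a + b*sqrt(d)) + (a - b*sqrt(d)) = 2a
= 2 * (46)
= 92

92


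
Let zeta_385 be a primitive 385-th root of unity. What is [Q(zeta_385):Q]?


The degree equals Euler's totient phi(385).
385 = 5 * 7 * 11
phi(385) = 240

240


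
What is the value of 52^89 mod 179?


p = 179 is prime and the exponent is (p-1)/2 = 89, so by Euler's criterion 52^89 = (52/179) = +1 or -1 mod 179.
Compute by square-and-multiply:
  89 = 64 + 16 + 8 + 1 (binary 1011001)
  Repeated squaring mod 179: 52^1 = 52, 52^2 = 19, 52^4 = 3, 52^8 = 9, 52^16 = 81, 52^32 = 117, 52^64 = 85
  52^89 = 52^64 * 52^16 * 52^8 * 52^1 = 85 * 81 * 9 * 52 mod 179
    85 * 81 = 6885 = 83 mod 179
    83 * 9 = 747 = 31 mod 179
    31 * 52 = 1612 = 1 mod 179
  52^89 = 1 mod 179
Result 1: 52 is a quadratic residue mod 179.
52^89 mod 179 = 1

1


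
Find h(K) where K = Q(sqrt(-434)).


K = Q(sqrt(-434)). d mod 4 = 2, so D = disc(K) = 4d = -1736
h(K) equals the number of primitive reduced positive-definite forms (a, b, c) = a*x^2 + b*x*y + c*y^2 with b^2 - 4ac = D,
where reduced means |b| <= a <= c, with b >= 0 whenever |b| = a or a = c, and primitive means gcd(a, b, c) = 1.
Reduced forces 3a^2 <= |D| = 1736, so 1 <= a <= 24; b must have the parity of D, and c = (b^2 - D)/(4a) must be an integer >= a.
Enumerate a = 1..24, b in [-a, a]:
  a=1: (1, 0, 434)  [1]
  a=2: (2, 0, 217)  [1]
  a=3: (3, -2, 145), (3, 2, 145)  [2]
  a=4: none
  a=5: (5, -2, 87), (5, 2, 87)  [2]
  a=6: (6, -4, 73), (6, 4, 73)  [2]
  a=7: (7, 0, 62)  [1]
  a=8: none
  a=9: (9, -8, 50), (9, 8, 50)  [2]
  a=10: (10, -8, 45), (10, 8, 45)  [2]
  a=11..13: none
  a=14: (14, 0, 31)  [1]
  a=15: (15, -8, 30), (15, -2, 29), (15, 2, 29), (15, 8, 30)  [4]
  a=16: none
  a=17: (17, -10, 27), (17, 10, 27)  [2]
  a=18: (18, -8, 25), (18, 8, 25)  [2]
  a=19..20: none
  a=21: (21, -14, 23), (21, 14, 23)  [2]
  a=22..24: none
Total reduced forms: 1 + 1 + 2 + 2 + 2 + 1 + 2 + 2 + 1 + 4 + 2 + 2 + 2 = 24
h = 24

24


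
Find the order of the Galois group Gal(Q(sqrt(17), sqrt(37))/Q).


The 2 square roots of distinct primes are multiplicatively independent over Q,
so [K:Q] = 2^2 and Gal(K/Q) is isomorphic to (Z/2Z)^2.
|Gal| = 2^2 = 4

4


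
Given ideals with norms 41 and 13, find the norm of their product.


N(IJ) = N(I) * N(J)
= 41 * 13
= 533

533


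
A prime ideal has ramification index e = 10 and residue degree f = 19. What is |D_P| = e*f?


|D_P| = e * f
= 10 * 19
= 190

190


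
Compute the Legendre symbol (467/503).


p = 503 is prime, so compute (467/503) with the reciprocity algorithm (Jacobi-symbol steps: pull out 2s via (2/n), flip via reciprocity, reduce):
  reciprocity: (467/503) -> -(503/467)
  reduce: (36/467)
  pull out 2: (2/467) = -1  (since 467 mod 8 = 3)
  pull out 2: (2/467) = -1  (since 467 mod 8 = 3)
  reciprocity: (9/467) -> +(467/9)
  reduce: (8/9)
  pull out 2: (2/9) = +1  (since 9 mod 8 = 1)
  pull out 2: (2/9) = +1  (since 9 mod 8 = 1)
  pull out 2: (2/9) = +1  (since 9 mod 8 = 1)
  (1/9) = 1
Product of signs = -1
(467/503) = -1

-1


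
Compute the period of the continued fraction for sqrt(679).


Run the CF algorithm for sqrt(679).
a_0 = floor(sqrt(679)) = 26; set m_0=0, q_0=1.
Recurrence: m' = q*a - m,  q' = (d - m'^2)/q,  a' = floor((a_0 + m')/q').
  step 1: m=26, q=3, a=17
  step 2: m=25, q=18, a=2
  step 3: m=11, q=31, a=1
  step 4: m=20, q=9, a=5
  step 5: m=25, q=6, a=8
  step 6: m=23, q=25, a=1
  step 7: m=2, q=27, a=1
  step 8: m=25, q=2, a=25
  step 9: m=25, q=27, a=1
  step 10: m=2, q=25, a=1
  step 11: m=23, q=6, a=8
  step 12: m=25, q=9, a=5
  step 13: m=20, q=31, a=1
  step 14: m=11, q=18, a=2
  step 15: m=25, q=3, a=17
  step 16: m=26, q=1, a=52
a_16 = 2*a_0 = 52, so the period closes here.
sqrt(679) = [26; 17, 2, 1, 5, 8, 1, 1, 25, 1, 1, 8, 5, 1, 2, 17, 52]
Period length = 16

16


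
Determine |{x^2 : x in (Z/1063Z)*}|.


For prime p, the number of non-zero quadratic residues is (p-1)/2.
= (1063-1)/2
= 531

531


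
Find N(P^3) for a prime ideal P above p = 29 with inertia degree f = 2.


N(P^a) = p^(a*f)
= 29^(3*2)
= 29^6
= 594823321

594823321


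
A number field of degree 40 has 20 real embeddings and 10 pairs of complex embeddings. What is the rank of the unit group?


By Dirichlet's unit theorem:
rank = r1 + r2 - 1
= 20 + 10 - 1
= 29

29


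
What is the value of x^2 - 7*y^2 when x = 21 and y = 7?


x^2 - d*y^2
= 21^2 - 7*7^2
= 441 - 343
= 98

98


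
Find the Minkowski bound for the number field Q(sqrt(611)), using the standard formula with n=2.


d = 611, d mod 4 = 3, so disc(K) = 4d = 2444; |disc(K)| = 2444
Real quadratic field, so n = 2, s = r2 = 0, r1 = 2
M = (n!/n^n) * (4/pi)^s * sqrt(|disc(K)|) = (2!/2^2) * (4/pi)^0 * sqrt(2444)
= 0.5 * 1.000000 * 49.436828
= 24.7184

24.7184


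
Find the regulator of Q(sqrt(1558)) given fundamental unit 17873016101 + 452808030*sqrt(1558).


epsilon = 17873016101 + 452808030*sqrt(1558)
= 3.5746e+10
R = ln(3.5746e+10)
= 24.2997

24.2997


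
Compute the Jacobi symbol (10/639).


Compute (10/639) via quadratic reciprocity:
  pull out 2: (2/639) = +1  (since 639 mod 8 = 7)
  reciprocity: (5/639) -> +(639/5)
  reduce: (4/5)
  pull out 2: (2/5) = -1  (since 5 mod 8 = 5)
  pull out 2: (2/5) = -1  (since 5 mod 8 = 5)
  (1/5) = 1
Product of signs = 1

1


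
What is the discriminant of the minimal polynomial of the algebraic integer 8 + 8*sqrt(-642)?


The element 8 + 8*sqrt(-642) has minimal polynomial:
x^2 - 16*x + 41152
Discriminant = (-16)^2 - 4*(41152)
= 256 - 164608
= -164352

-164352


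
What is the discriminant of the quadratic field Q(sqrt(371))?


For K = Q(sqrt(d)) with d squarefree: disc(K) = d if d = 1 mod 4, and disc(K) = 4d if d = 2 or 3 mod 4.
Here d = 371, and d mod 4 = 3.
d = 3 mod 4, not 1 (O_K = Z[sqrt(d)]), so disc(K) = 4d = 4 * (371) = 1484

1484


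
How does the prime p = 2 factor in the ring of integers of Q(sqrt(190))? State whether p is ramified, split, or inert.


K = Q(sqrt(190)). Since d mod 4 = 2, disc(K) = 760.
Check p | disc: 760 mod 2 = 0.
p divides disc, so p ramifies: (p) = P^2 with e=2, f=1, g=1.
Therefore p is ramified.

ramified


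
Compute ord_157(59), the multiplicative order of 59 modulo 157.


We want ord_157(59), the smallest k >= 1 with 59^k = 1 mod 157.
n = 157 = 157, phi(157) = 156; the order divides phi(n).
Divisors of 156: 1, 2, 3, 4, 6, 12, 13, 26, 39, 52, 78, 156
Repeated squaring mod 157: 59^1 = 59, 59^2 = 27, 59^4 = 101, 59^8 = 153, 59^16 = 16, 59^32 = 99, 59^64 = 67, 59^128 = 93
Test divisors in increasing order:
  k=1: 59^1 = 59 mod 157
  k=2: 59^2 = 27 mod 157
  k=3: 59^3 = 27 * 59 = 23 mod 157
  k=4: 59^4 = 101 mod 157
  k=6: 59^6 = 101 * 27 = 58 mod 157
  k=12: 59^12 = 153 * 101 = 67 mod 157
  k=13: 59^13 = 153 * 101 * 59 = 28 mod 157
  k=26: 59^26 = 16 * 153 * 27 = 156 mod 157
  k=39: 59^39 = 99 * 101 * 27 * 59 = 129 mod 157
  k=52: 59^52 = 99 * 16 * 101 = 1 mod 157  <- first divisor giving 1
Order = 52

52


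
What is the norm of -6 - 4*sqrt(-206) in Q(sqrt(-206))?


N(a + b*sqrt(d)) = a^2 - d*b^2
= (-6)^2 - (-206)*(-4)^2
= 36 + 3296
= 3332

3332


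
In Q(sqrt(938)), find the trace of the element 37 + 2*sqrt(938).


Tr(a + b*sqrt(d)) = (a + b*sqrt(d)) + (a - b*sqrt(d)) = 2a
= 2 * (37)
= 74

74


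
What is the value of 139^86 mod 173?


p = 173 is prime and the exponent is (p-1)/2 = 86, so by Euler's criterion 139^86 = (139/173) = +1 or -1 mod 173.
Compute by square-and-multiply:
  86 = 64 + 16 + 4 + 2 (binary 1010110)
  Repeated squaring mod 173: 139^1 = 139, 139^2 = 118, 139^4 = 84, 139^8 = 136, 139^16 = 158, 139^32 = 52, 139^64 = 109
  139^86 = 139^64 * 139^16 * 139^4 * 139^2 = 109 * 158 * 84 * 118 mod 173
    109 * 158 = 17222 = 95 mod 173
    95 * 84 = 7980 = 22 mod 173
    22 * 118 = 2596 = 1 mod 173
  139^86 = 1 mod 173
Result 1: 139 is a quadratic residue mod 173.
139^86 mod 173 = 1

1


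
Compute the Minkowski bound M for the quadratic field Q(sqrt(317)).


d = 317, d mod 4 = 1, so disc(K) = d = 317; |disc(K)| = 317
Real quadratic field, so n = 2, s = r2 = 0, r1 = 2
M = (n!/n^n) * (4/pi)^s * sqrt(|disc(K)|) = (2!/2^2) * (4/pi)^0 * sqrt(317)
= 0.5 * 1.000000 * 17.804494
= 8.9022

8.9022


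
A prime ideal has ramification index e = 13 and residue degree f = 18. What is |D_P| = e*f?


|D_P| = e * f
= 13 * 18
= 234

234


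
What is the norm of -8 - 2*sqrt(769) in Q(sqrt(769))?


N(a + b*sqrt(d)) = a^2 - d*b^2
= (-8)^2 - (769)*(-2)^2
= 64 - 3076
= -3012

-3012


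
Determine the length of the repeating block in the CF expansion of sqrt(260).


Run the CF algorithm for sqrt(260).
a_0 = floor(sqrt(260)) = 16; set m_0=0, q_0=1.
Recurrence: m' = q*a - m,  q' = (d - m'^2)/q,  a' = floor((a_0 + m')/q').
  step 1: m=16, q=4, a=8
  step 2: m=16, q=1, a=32
a_2 = 2*a_0 = 32, so the period closes here.
sqrt(260) = [16; 8, 32]
Period length = 2

2


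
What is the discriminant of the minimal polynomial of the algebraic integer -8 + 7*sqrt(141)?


The element -8 + 7*sqrt(141) has minimal polynomial:
x^2 + 16*x - 6845
Discriminant = (16)^2 - 4*(-6845)
= 256 + 27380
= 27636

27636


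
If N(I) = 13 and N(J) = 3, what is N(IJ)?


N(IJ) = N(I) * N(J)
= 13 * 3
= 39

39


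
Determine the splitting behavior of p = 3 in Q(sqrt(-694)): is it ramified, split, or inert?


K = Q(sqrt(-694)). Since d mod 4 = 2, disc(K) = -2776.
Check p | disc: -2776 mod 3 = 2.
p does not divide disc. Compute Legendre symbol (d/p):
2^((3-1)/2) mod 3 = -1
(d/p) = -1, so p is inert: (p) stays prime with e=1, f=2, g=1.
Therefore p is inert.

inert


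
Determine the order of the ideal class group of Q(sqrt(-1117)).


K = Q(sqrt(-1117)). d mod 4 = 3, so D = disc(K) = 4d = -4468
h(K) equals the number of primitive reduced positive-definite forms (a, b, c) = a*x^2 + b*x*y + c*y^2 with b^2 - 4ac = D,
where reduced means |b| <= a <= c, with b >= 0 whenever |b| = a or a = c, and primitive means gcd(a, b, c) = 1.
Reduced forces 3a^2 <= |D| = 4468, so 1 <= a <= 38; b must have the parity of D, and c = (b^2 - D)/(4a) must be an integer >= a.
Enumerate a = 1..38, b in [-a, a]:
  a=1: (1, 0, 1117)  [1]
  a=2: (2, 2, 559)  [1]
  a=3..10: none
  a=11: (11, -8, 103), (11, 8, 103)  [2]
  a=12: none
  a=13: (13, -2, 86), (13, 2, 86)  [2]
  a=14..18: none
  a=19: (19, -4, 59), (19, 4, 59)  [2]
  a=20..21: none
  a=22: (22, -14, 53), (22, 14, 53)  [2]
  a=23..25: none
  a=26: (26, -2, 43), (26, 2, 43)  [2]
  a=27..36: none
  a=37: (37, -34, 38), (37, 34, 38)  [2]
  a=38: none
Total reduced forms: 1 + 1 + 2 + 2 + 2 + 2 + 2 + 2 = 14
h = 14

14


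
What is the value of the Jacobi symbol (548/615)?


Compute (548/615) via quadratic reciprocity:
  pull out 2: (2/615) = +1  (since 615 mod 8 = 7)
  pull out 2: (2/615) = +1  (since 615 mod 8 = 7)
  reciprocity: (137/615) -> +(615/137)
  reduce: (67/137)
  reciprocity: (67/137) -> +(137/67)
  reduce: (3/67)
  reciprocity: (3/67) -> -(67/3)
  reduce: (1/3)
  (1/3) = 1
Product of signs = -1

-1


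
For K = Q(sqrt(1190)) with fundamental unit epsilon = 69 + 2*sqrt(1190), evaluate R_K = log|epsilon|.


epsilon = 69 + 2*sqrt(1190)
= 137.9928
R = ln(137.9928)
= 4.9272

4.9272


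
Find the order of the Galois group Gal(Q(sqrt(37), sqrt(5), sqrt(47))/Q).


The 3 square roots of distinct primes are multiplicatively independent over Q,
so [K:Q] = 2^3 and Gal(K/Q) is isomorphic to (Z/2Z)^3.
|Gal| = 2^3 = 8

8


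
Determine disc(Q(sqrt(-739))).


For K = Q(sqrt(d)) with d squarefree: disc(K) = d if d = 1 mod 4, and disc(K) = 4d if d = 2 or 3 mod 4.
Here d = -739, and d mod 4 = 1.
d = 1 mod 4 (O_K = Z[(1+sqrt(d))/2]), so disc(K) = d = -739

-739


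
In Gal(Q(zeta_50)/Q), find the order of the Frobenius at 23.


The Frobenius at p in Gal(Q(zeta_n)/Q) = (Z/nZ)* is the class of p, so its order is ord_50(23), the smallest k >= 1 with 23^k = 1 mod 50.
n = 50 = 2 * 5^2, phi(50) = 20; the order divides phi(n).
Divisors of 20: 1, 2, 4, 5, 10, 20
Repeated squaring mod 50: 23^1 = 23, 23^2 = 29, 23^4 = 41, 23^8 = 31, 23^16 = 11
Test divisors in increasing order:
  k=1: 23^1 = 23 mod 50
  k=2: 23^2 = 29 mod 50
  k=4: 23^4 = 41 mod 50
  k=5: 23^5 = 41 * 23 = 43 mod 50
  k=10: 23^10 = 31 * 29 = 49 mod 50
  k=20: 23^20 = 11 * 41 = 1 mod 50  <- first divisor giving 1
Order = 20

20


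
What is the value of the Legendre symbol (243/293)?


p = 293 is prime, so compute (243/293) with the reciprocity algorithm (Jacobi-symbol steps: pull out 2s via (2/n), flip via reciprocity, reduce):
  reciprocity: (243/293) -> +(293/243)
  reduce: (50/243)
  pull out 2: (2/243) = -1  (since 243 mod 8 = 3)
  reciprocity: (25/243) -> +(243/25)
  reduce: (18/25)
  pull out 2: (2/25) = +1  (since 25 mod 8 = 1)
  reciprocity: (9/25) -> +(25/9)
  reduce: (7/9)
  reciprocity: (7/9) -> +(9/7)
  reduce: (2/7)
  pull out 2: (2/7) = +1  (since 7 mod 8 = 7)
  (1/7) = 1
Product of signs = -1
(243/293) = -1

-1


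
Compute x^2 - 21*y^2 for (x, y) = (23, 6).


x^2 - d*y^2
= 23^2 - 21*6^2
= 529 - 756
= -227

-227


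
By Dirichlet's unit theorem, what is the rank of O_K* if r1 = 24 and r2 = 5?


By Dirichlet's unit theorem:
rank = r1 + r2 - 1
= 24 + 5 - 1
= 28

28


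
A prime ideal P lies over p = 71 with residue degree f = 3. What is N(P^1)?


N(P^a) = p^(a*f)
= 71^(1*3)
= 71^3
= 357911

357911


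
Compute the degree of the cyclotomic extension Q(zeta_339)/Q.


The degree equals Euler's totient phi(339).
339 = 3 * 113
phi(339) = 224

224


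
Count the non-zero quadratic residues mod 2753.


For prime p, the number of non-zero quadratic residues is (p-1)/2.
= (2753-1)/2
= 1376

1376


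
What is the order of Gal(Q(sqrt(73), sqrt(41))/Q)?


The 2 square roots of distinct primes are multiplicatively independent over Q,
so [K:Q] = 2^2 and Gal(K/Q) is isomorphic to (Z/2Z)^2.
|Gal| = 2^2 = 4

4


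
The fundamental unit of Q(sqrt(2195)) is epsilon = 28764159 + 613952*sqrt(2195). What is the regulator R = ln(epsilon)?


epsilon = 28764159 + 613952*sqrt(2195)
= 5.7528e+07
R = ln(5.7528e+07)
= 17.8678

17.8678


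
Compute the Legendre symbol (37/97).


p = 97 is prime, so compute (37/97) with the reciprocity algorithm (Jacobi-symbol steps: pull out 2s via (2/n), flip via reciprocity, reduce):
  reciprocity: (37/97) -> +(97/37)
  reduce: (23/37)
  reciprocity: (23/37) -> +(37/23)
  reduce: (14/23)
  pull out 2: (2/23) = +1  (since 23 mod 8 = 7)
  reciprocity: (7/23) -> -(23/7)
  reduce: (2/7)
  pull out 2: (2/7) = +1  (since 7 mod 8 = 7)
  (1/7) = 1
Product of signs = -1
(37/97) = -1

-1


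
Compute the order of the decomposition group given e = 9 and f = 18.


|D_P| = e * f
= 9 * 18
= 162

162


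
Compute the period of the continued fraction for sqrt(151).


Run the CF algorithm for sqrt(151).
a_0 = floor(sqrt(151)) = 12; set m_0=0, q_0=1.
Recurrence: m' = q*a - m,  q' = (d - m'^2)/q,  a' = floor((a_0 + m')/q').
  step 1: m=12, q=7, a=3
  step 2: m=9, q=10, a=2
  step 3: m=11, q=3, a=7
  step 4: m=10, q=17, a=1
  step 5: m=7, q=6, a=3
  step 6: m=11, q=5, a=4
  step 7: m=9, q=14, a=1
  step 8: m=5, q=9, a=1
  step 9: m=4, q=15, a=1
  step 10: m=11, q=2, a=11
  step 11: m=11, q=15, a=1
  step 12: m=4, q=9, a=1
  step 13: m=5, q=14, a=1
  step 14: m=9, q=5, a=4
  step 15: m=11, q=6, a=3
  step 16: m=7, q=17, a=1
  step 17: m=10, q=3, a=7
  step 18: m=11, q=10, a=2
  step 19: m=9, q=7, a=3
  step 20: m=12, q=1, a=24
a_20 = 2*a_0 = 24, so the period closes here.
sqrt(151) = [12; 3, 2, 7, 1, 3, 4, 1, 1, 1, 11, 1, 1, 1, 4, 3, 1, 7, 2, 3, 24]
Period length = 20

20


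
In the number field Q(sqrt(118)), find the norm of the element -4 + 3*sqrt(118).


N(a + b*sqrt(d)) = a^2 - d*b^2
= (-4)^2 - (118)*(3)^2
= 16 - 1062
= -1046

-1046


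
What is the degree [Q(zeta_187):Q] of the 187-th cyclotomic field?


The degree equals Euler's totient phi(187).
187 = 11 * 17
phi(187) = 160

160


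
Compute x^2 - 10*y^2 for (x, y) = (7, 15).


x^2 - d*y^2
= 7^2 - 10*15^2
= 49 - 2250
= -2201

-2201


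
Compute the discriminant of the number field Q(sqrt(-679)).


For K = Q(sqrt(d)) with d squarefree: disc(K) = d if d = 1 mod 4, and disc(K) = 4d if d = 2 or 3 mod 4.
Here d = -679, and d mod 4 = 1.
d = 1 mod 4 (O_K = Z[(1+sqrt(d))/2]), so disc(K) = d = -679

-679


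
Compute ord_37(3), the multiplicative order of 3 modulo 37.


We want ord_37(3), the smallest k >= 1 with 3^k = 1 mod 37.
n = 37 = 37, phi(37) = 36; the order divides phi(n).
Divisors of 36: 1, 2, 3, 4, 6, 9, 12, 18, 36
Repeated squaring mod 37: 3^1 = 3, 3^2 = 9, 3^4 = 7, 3^8 = 12, 3^16 = 33, 3^32 = 16
Test divisors in increasing order:
  k=1: 3^1 = 3 mod 37
  k=2: 3^2 = 9 mod 37
  k=3: 3^3 = 9 * 3 = 27 mod 37
  k=4: 3^4 = 7 mod 37
  k=6: 3^6 = 7 * 9 = 26 mod 37
  k=9: 3^9 = 12 * 3 = 36 mod 37
  k=12: 3^12 = 12 * 7 = 10 mod 37
  k=18: 3^18 = 33 * 9 = 1 mod 37  <- first divisor giving 1
Order = 18

18


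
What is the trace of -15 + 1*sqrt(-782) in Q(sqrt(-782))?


Tr(a + b*sqrt(d)) = (a + b*sqrt(d)) + (a - b*sqrt(d)) = 2a
= 2 * (-15)
= -30

-30


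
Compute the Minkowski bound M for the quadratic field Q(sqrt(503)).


d = 503, d mod 4 = 3, so disc(K) = 4d = 2012; |disc(K)| = 2012
Real quadratic field, so n = 2, s = r2 = 0, r1 = 2
M = (n!/n^n) * (4/pi)^s * sqrt(|disc(K)|) = (2!/2^2) * (4/pi)^0 * sqrt(2012)
= 0.5 * 1.000000 * 44.855323
= 22.4277

22.4277


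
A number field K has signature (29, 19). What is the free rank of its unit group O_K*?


By Dirichlet's unit theorem:
rank = r1 + r2 - 1
= 29 + 19 - 1
= 47

47


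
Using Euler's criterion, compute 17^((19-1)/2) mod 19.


p = 19 is prime and the exponent is (p-1)/2 = 9, so by Euler's criterion 17^9 = (17/19) = +1 or -1 mod 19.
Compute by square-and-multiply:
  9 = 8 + 1 (binary 1001)
  Repeated squaring mod 19: 17^1 = 17, 17^2 = 4, 17^4 = 16, 17^8 = 9
  17^9 = 17^8 * 17^1 = 9 * 17 mod 19
    9 * 17 = 153 = 1 mod 19
  17^9 = 1 mod 19
Result 1: 17 is a quadratic residue mod 19.
17^9 mod 19 = 1

1


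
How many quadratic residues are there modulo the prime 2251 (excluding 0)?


For prime p, the number of non-zero quadratic residues is (p-1)/2.
= (2251-1)/2
= 1125

1125


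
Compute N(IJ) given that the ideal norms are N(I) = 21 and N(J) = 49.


N(IJ) = N(I) * N(J)
= 21 * 49
= 1029

1029


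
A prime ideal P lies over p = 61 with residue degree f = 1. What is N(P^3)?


N(P^a) = p^(a*f)
= 61^(3*1)
= 61^3
= 226981

226981


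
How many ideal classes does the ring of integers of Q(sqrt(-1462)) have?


K = Q(sqrt(-1462)). d mod 4 = 2, so D = disc(K) = 4d = -5848
h(K) equals the number of primitive reduced positive-definite forms (a, b, c) = a*x^2 + b*x*y + c*y^2 with b^2 - 4ac = D,
where reduced means |b| <= a <= c, with b >= 0 whenever |b| = a or a = c, and primitive means gcd(a, b, c) = 1.
Reduced forces 3a^2 <= |D| = 5848, so 1 <= a <= 44; b must have the parity of D, and c = (b^2 - D)/(4a) must be an integer >= a.
Enumerate a = 1..44, b in [-a, a]:
  a=1: (1, 0, 1462)  [1]
  a=2: (2, 0, 731)  [1]
  a=3..6: none
  a=7: (7, -2, 209), (7, 2, 209)  [2]
  a=8..10: none
  a=11: (11, -2, 133), (11, 2, 133)  [2]
  a=12..13: none
  a=14: (14, -12, 107), (14, 12, 107)  [2]
  a=15..16: none
  a=17: (17, 0, 86)  [1]
  a=18: none
  a=19: (19, -2, 77), (19, 2, 77)  [2]
  a=20..21: none
  a=22: (22, -20, 71), (22, 20, 71)  [2]
  a=23..33: none
  a=34: (34, 0, 43)  [1]
  a=35..37: none
  a=38: (38, -36, 47), (38, 36, 47)  [2]
  a=39..44: none
Total reduced forms: 1 + 1 + 2 + 2 + 2 + 1 + 2 + 2 + 1 + 2 = 16
h = 16

16


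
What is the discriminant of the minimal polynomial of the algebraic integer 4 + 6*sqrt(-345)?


The element 4 + 6*sqrt(-345) has minimal polynomial:
x^2 - 8*x + 12436
Discriminant = (-8)^2 - 4*(12436)
= 64 - 49744
= -49680

-49680


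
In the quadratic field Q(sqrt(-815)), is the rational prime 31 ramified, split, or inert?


K = Q(sqrt(-815)). Since d mod 4 = 1, disc(K) = -815.
Check p | disc: -815 mod 31 = 22.
p does not divide disc. Compute Legendre symbol (d/p):
22^((31-1)/2) mod 31 = -1
(d/p) = -1, so p is inert: (p) stays prime with e=1, f=2, g=1.
Therefore p is inert.

inert


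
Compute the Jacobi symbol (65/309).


Compute (65/309) via quadratic reciprocity:
  reciprocity: (65/309) -> +(309/65)
  reduce: (49/65)
  reciprocity: (49/65) -> +(65/49)
  reduce: (16/49)
  pull out 2: (2/49) = +1  (since 49 mod 8 = 1)
  pull out 2: (2/49) = +1  (since 49 mod 8 = 1)
  pull out 2: (2/49) = +1  (since 49 mod 8 = 1)
  pull out 2: (2/49) = +1  (since 49 mod 8 = 1)
  (1/49) = 1
Product of signs = 1

1


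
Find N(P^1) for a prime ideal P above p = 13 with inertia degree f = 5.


N(P^a) = p^(a*f)
= 13^(1*5)
= 13^5
= 371293

371293


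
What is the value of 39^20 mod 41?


p = 41 is prime and the exponent is (p-1)/2 = 20, so by Euler's criterion 39^20 = (39/41) = +1 or -1 mod 41.
Compute by square-and-multiply:
  20 = 16 + 4 (binary 10100)
  Repeated squaring mod 41: 39^1 = 39, 39^2 = 4, 39^4 = 16, 39^8 = 10, 39^16 = 18
  39^20 = 39^16 * 39^4 = 18 * 16 mod 41
    18 * 16 = 288 = 1 mod 41
  39^20 = 1 mod 41
Result 1: 39 is a quadratic residue mod 41.
39^20 mod 41 = 1

1


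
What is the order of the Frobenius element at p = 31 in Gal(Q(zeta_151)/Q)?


The Frobenius at p in Gal(Q(zeta_n)/Q) = (Z/nZ)* is the class of p, so its order is ord_151(31), the smallest k >= 1 with 31^k = 1 mod 151.
n = 151 = 151, phi(151) = 150; the order divides phi(n).
Divisors of 150: 1, 2, 3, 5, 6, 10, 15, 25, 30, 50, 75, 150
Repeated squaring mod 151: 31^1 = 31, 31^2 = 55, 31^4 = 5, 31^8 = 25, 31^16 = 21, 31^32 = 139, 31^64 = 144, 31^128 = 49
Test divisors in increasing order:
  k=1: 31^1 = 31 mod 151
  k=2: 31^2 = 55 mod 151
  k=3: 31^3 = 55 * 31 = 44 mod 151
  k=5: 31^5 = 5 * 31 = 4 mod 151
  k=6: 31^6 = 5 * 55 = 124 mod 151
  k=10: 31^10 = 25 * 55 = 16 mod 151
  k=15: 31^15 = 25 * 5 * 55 * 31 = 64 mod 151
  k=25: 31^25 = 21 * 25 * 31 = 118 mod 151
  k=30: 31^30 = 21 * 25 * 5 * 55 = 19 mod 151
  k=50: 31^50 = 139 * 21 * 55 = 32 mod 151
  k=75: 31^75 = 144 * 25 * 55 * 31 = 1 mod 151  <- first divisor giving 1
Order = 75

75


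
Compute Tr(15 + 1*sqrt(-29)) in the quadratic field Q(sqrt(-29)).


Tr(a + b*sqrt(d)) = (a + b*sqrt(d)) + (a - b*sqrt(d)) = 2a
= 2 * (15)
= 30

30


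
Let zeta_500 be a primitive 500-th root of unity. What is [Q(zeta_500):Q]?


The degree equals Euler's totient phi(500).
500 = 2^2 * 5^3
phi(500) = 200

200


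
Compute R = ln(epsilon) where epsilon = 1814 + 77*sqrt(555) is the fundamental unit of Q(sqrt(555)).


epsilon = 1814 + 77*sqrt(555)
= 3627.9997
R = ln(3627.9997)
= 8.1964

8.1964


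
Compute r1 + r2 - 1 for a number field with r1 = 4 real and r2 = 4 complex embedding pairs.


By Dirichlet's unit theorem:
rank = r1 + r2 - 1
= 4 + 4 - 1
= 7

7


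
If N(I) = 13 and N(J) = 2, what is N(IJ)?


N(IJ) = N(I) * N(J)
= 13 * 2
= 26

26


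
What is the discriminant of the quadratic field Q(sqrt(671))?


For K = Q(sqrt(d)) with d squarefree: disc(K) = d if d = 1 mod 4, and disc(K) = 4d if d = 2 or 3 mod 4.
Here d = 671, and d mod 4 = 3.
d = 3 mod 4, not 1 (O_K = Z[sqrt(d)]), so disc(K) = 4d = 4 * (671) = 2684

2684


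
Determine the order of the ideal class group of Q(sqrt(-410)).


K = Q(sqrt(-410)). d mod 4 = 2, so D = disc(K) = 4d = -1640
h(K) equals the number of primitive reduced positive-definite forms (a, b, c) = a*x^2 + b*x*y + c*y^2 with b^2 - 4ac = D,
where reduced means |b| <= a <= c, with b >= 0 whenever |b| = a or a = c, and primitive means gcd(a, b, c) = 1.
Reduced forces 3a^2 <= |D| = 1640, so 1 <= a <= 23; b must have the parity of D, and c = (b^2 - D)/(4a) must be an integer >= a.
Enumerate a = 1..23, b in [-a, a]:
  a=1: (1, 0, 410)  [1]
  a=2: (2, 0, 205)  [1]
  a=3: (3, -2, 137), (3, 2, 137)  [2]
  a=4: none
  a=5: (5, 0, 82)  [1]
  a=6: (6, -4, 69), (6, 4, 69)  [2]
  a=7..8: none
  a=9: (9, -4, 46), (9, 4, 46)  [2]
  a=10: (10, 0, 41)  [1]
  a=11..14: none
  a=15: (15, -10, 29), (15, 10, 29)  [2]
  a=16: none
  a=17: (17, -14, 27), (17, 14, 27)  [2]
  a=18: (18, -4, 23), (18, 4, 23)  [2]
  a=19..23: none
Total reduced forms: 1 + 1 + 2 + 1 + 2 + 2 + 1 + 2 + 2 + 2 = 16
h = 16

16


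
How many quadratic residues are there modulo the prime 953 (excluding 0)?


For prime p, the number of non-zero quadratic residues is (p-1)/2.
= (953-1)/2
= 476

476


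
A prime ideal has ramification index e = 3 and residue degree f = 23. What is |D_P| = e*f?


|D_P| = e * f
= 3 * 23
= 69

69


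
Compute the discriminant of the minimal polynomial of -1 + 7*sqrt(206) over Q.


The element -1 + 7*sqrt(206) has minimal polynomial:
x^2 + 2*x - 10093
Discriminant = (2)^2 - 4*(-10093)
= 4 + 40372
= 40376

40376


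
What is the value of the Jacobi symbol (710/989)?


Compute (710/989) via quadratic reciprocity:
  pull out 2: (2/989) = -1  (since 989 mod 8 = 5)
  reciprocity: (355/989) -> +(989/355)
  reduce: (279/355)
  reciprocity: (279/355) -> -(355/279)
  reduce: (76/279)
  pull out 2: (2/279) = +1  (since 279 mod 8 = 7)
  pull out 2: (2/279) = +1  (since 279 mod 8 = 7)
  reciprocity: (19/279) -> -(279/19)
  reduce: (13/19)
  reciprocity: (13/19) -> +(19/13)
  reduce: (6/13)
  pull out 2: (2/13) = -1  (since 13 mod 8 = 5)
  reciprocity: (3/13) -> +(13/3)
  reduce: (1/3)
  (1/3) = 1
Product of signs = 1

1


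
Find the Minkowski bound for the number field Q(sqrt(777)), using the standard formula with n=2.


d = 777, d mod 4 = 1, so disc(K) = d = 777; |disc(K)| = 777
Real quadratic field, so n = 2, s = r2 = 0, r1 = 2
M = (n!/n^n) * (4/pi)^s * sqrt(|disc(K)|) = (2!/2^2) * (4/pi)^0 * sqrt(777)
= 0.5 * 1.000000 * 27.874720
= 13.9374

13.9374


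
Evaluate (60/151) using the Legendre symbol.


p = 151 is prime, so compute (60/151) with the reciprocity algorithm (Jacobi-symbol steps: pull out 2s via (2/n), flip via reciprocity, reduce):
  pull out 2: (2/151) = +1  (since 151 mod 8 = 7)
  pull out 2: (2/151) = +1  (since 151 mod 8 = 7)
  reciprocity: (15/151) -> -(151/15)
  reduce: (1/15)
  (1/15) = 1
Product of signs = -1
(60/151) = -1

-1


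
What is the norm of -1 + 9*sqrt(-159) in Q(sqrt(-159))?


N(a + b*sqrt(d)) = a^2 - d*b^2
= (-1)^2 - (-159)*(9)^2
= 1 + 12879
= 12880

12880


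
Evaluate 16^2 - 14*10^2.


x^2 - d*y^2
= 16^2 - 14*10^2
= 256 - 1400
= -1144

-1144


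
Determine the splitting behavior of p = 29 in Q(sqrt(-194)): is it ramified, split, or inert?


K = Q(sqrt(-194)). Since d mod 4 = 2, disc(K) = -776.
Check p | disc: -776 mod 29 = 7.
p does not divide disc. Compute Legendre symbol (d/p):
9^((29-1)/2) mod 29 = 1
(d/p) = 1, so p splits: (p) = P*P' with e=1, f=1, g=2.
Therefore p is split.

split


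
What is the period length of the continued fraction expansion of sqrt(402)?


Run the CF algorithm for sqrt(402).
a_0 = floor(sqrt(402)) = 20; set m_0=0, q_0=1.
Recurrence: m' = q*a - m,  q' = (d - m'^2)/q,  a' = floor((a_0 + m')/q').
  step 1: m=20, q=2, a=20
  step 2: m=20, q=1, a=40
a_2 = 2*a_0 = 40, so the period closes here.
sqrt(402) = [20; 20, 40]
Period length = 2

2


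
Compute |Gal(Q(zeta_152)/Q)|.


|Gal(Q(zeta_152)/Q)| = phi(152)
= 72

72


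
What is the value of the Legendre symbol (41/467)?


p = 467 is prime, so compute (41/467) with the reciprocity algorithm (Jacobi-symbol steps: pull out 2s via (2/n), flip via reciprocity, reduce):
  reciprocity: (41/467) -> +(467/41)
  reduce: (16/41)
  pull out 2: (2/41) = +1  (since 41 mod 8 = 1)
  pull out 2: (2/41) = +1  (since 41 mod 8 = 1)
  pull out 2: (2/41) = +1  (since 41 mod 8 = 1)
  pull out 2: (2/41) = +1  (since 41 mod 8 = 1)
  (1/41) = 1
Product of signs = 1
(41/467) = 1

1


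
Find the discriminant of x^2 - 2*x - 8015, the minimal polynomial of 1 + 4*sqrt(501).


The element 1 + 4*sqrt(501) has minimal polynomial:
x^2 - 2*x - 8015
Discriminant = (-2)^2 - 4*(-8015)
= 4 + 32060
= 32064

32064


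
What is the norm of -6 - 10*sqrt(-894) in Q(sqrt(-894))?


N(a + b*sqrt(d)) = a^2 - d*b^2
= (-6)^2 - (-894)*(-10)^2
= 36 + 89400
= 89436

89436


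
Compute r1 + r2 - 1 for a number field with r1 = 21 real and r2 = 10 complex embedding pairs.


By Dirichlet's unit theorem:
rank = r1 + r2 - 1
= 21 + 10 - 1
= 30

30


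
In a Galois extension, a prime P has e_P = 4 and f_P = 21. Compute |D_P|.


|D_P| = e * f
= 4 * 21
= 84

84


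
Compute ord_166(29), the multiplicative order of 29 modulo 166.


We want ord_166(29), the smallest k >= 1 with 29^k = 1 mod 166.
n = 166 = 2 * 83, phi(166) = 82; the order divides phi(n).
Divisors of 82: 1, 2, 41, 82
Repeated squaring mod 166: 29^1 = 29, 29^2 = 11, 29^4 = 121, 29^8 = 33, 29^16 = 93, 29^32 = 17, 29^64 = 123
Test divisors in increasing order:
  k=1: 29^1 = 29 mod 166
  k=2: 29^2 = 11 mod 166
  k=41: 29^41 = 17 * 33 * 29 = 1 mod 166  <- first divisor giving 1
Order = 41

41


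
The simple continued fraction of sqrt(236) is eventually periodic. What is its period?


Run the CF algorithm for sqrt(236).
a_0 = floor(sqrt(236)) = 15; set m_0=0, q_0=1.
Recurrence: m' = q*a - m,  q' = (d - m'^2)/q,  a' = floor((a_0 + m')/q').
  step 1: m=15, q=11, a=2
  step 2: m=7, q=17, a=1
  step 3: m=10, q=8, a=3
  step 4: m=14, q=5, a=5
  step 5: m=11, q=23, a=1
  step 6: m=12, q=4, a=6
  step 7: m=12, q=23, a=1
  step 8: m=11, q=5, a=5
  step 9: m=14, q=8, a=3
  step 10: m=10, q=17, a=1
  step 11: m=7, q=11, a=2
  step 12: m=15, q=1, a=30
a_12 = 2*a_0 = 30, so the period closes here.
sqrt(236) = [15; 2, 1, 3, 5, 1, 6, 1, 5, 3, 1, 2, 30]
Period length = 12

12


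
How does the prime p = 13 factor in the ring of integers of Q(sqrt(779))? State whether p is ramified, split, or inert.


K = Q(sqrt(779)). Since d mod 4 = 3, disc(K) = 3116.
Check p | disc: 3116 mod 13 = 9.
p does not divide disc. Compute Legendre symbol (d/p):
12^((13-1)/2) mod 13 = 1
(d/p) = 1, so p splits: (p) = P*P' with e=1, f=1, g=2.
Therefore p is split.

split


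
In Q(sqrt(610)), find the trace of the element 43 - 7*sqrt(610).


Tr(a + b*sqrt(d)) = (a + b*sqrt(d)) + (a - b*sqrt(d)) = 2a
= 2 * (43)
= 86

86


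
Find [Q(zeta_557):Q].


The degree equals Euler's totient phi(557).
557 = 557
phi(557) = 556

556


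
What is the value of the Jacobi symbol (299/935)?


Compute (299/935) via quadratic reciprocity:
  reciprocity: (299/935) -> -(935/299)
  reduce: (38/299)
  pull out 2: (2/299) = -1  (since 299 mod 8 = 3)
  reciprocity: (19/299) -> -(299/19)
  reduce: (14/19)
  pull out 2: (2/19) = -1  (since 19 mod 8 = 3)
  reciprocity: (7/19) -> -(19/7)
  reduce: (5/7)
  reciprocity: (5/7) -> +(7/5)
  reduce: (2/5)
  pull out 2: (2/5) = -1  (since 5 mod 8 = 5)
  (1/5) = 1
Product of signs = 1

1


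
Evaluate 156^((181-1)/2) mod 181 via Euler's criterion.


p = 181 is prime and the exponent is (p-1)/2 = 90, so by Euler's criterion 156^90 = (156/181) = +1 or -1 mod 181.
Compute by square-and-multiply:
  90 = 64 + 16 + 8 + 2 (binary 1011010)
  Repeated squaring mod 181: 156^1 = 156, 156^2 = 82, 156^4 = 27, 156^8 = 5, 156^16 = 25, 156^32 = 82, 156^64 = 27
  156^90 = 156^64 * 156^16 * 156^8 * 156^2 = 27 * 25 * 5 * 82 mod 181
    27 * 25 = 675 = 132 mod 181
    132 * 5 = 660 = 117 mod 181
    117 * 82 = 9594 = 1 mod 181
  156^90 = 1 mod 181
Result 1: 156 is a quadratic residue mod 181.
156^90 mod 181 = 1

1


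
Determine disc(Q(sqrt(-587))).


For K = Q(sqrt(d)) with d squarefree: disc(K) = d if d = 1 mod 4, and disc(K) = 4d if d = 2 or 3 mod 4.
Here d = -587, and d mod 4 = 1.
d = 1 mod 4 (O_K = Z[(1+sqrt(d))/2]), so disc(K) = d = -587

-587


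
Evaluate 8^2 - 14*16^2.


x^2 - d*y^2
= 8^2 - 14*16^2
= 64 - 3584
= -3520

-3520


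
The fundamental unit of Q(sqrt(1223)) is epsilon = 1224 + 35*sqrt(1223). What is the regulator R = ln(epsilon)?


epsilon = 1224 + 35*sqrt(1223)
= 2447.9996
R = ln(2447.9996)
= 7.8030

7.8030


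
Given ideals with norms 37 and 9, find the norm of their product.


N(IJ) = N(I) * N(J)
= 37 * 9
= 333

333


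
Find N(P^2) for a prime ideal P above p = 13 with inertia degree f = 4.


N(P^a) = p^(a*f)
= 13^(2*4)
= 13^8
= 815730721

815730721


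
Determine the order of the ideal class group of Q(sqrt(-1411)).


K = Q(sqrt(-1411)). d mod 4 = 1, so D = disc(K) = d = -1411
h(K) equals the number of primitive reduced positive-definite forms (a, b, c) = a*x^2 + b*x*y + c*y^2 with b^2 - 4ac = D,
where reduced means |b| <= a <= c, with b >= 0 whenever |b| = a or a = c, and primitive means gcd(a, b, c) = 1.
Reduced forces 3a^2 <= |D| = 1411, so 1 <= a <= 21; b must have the parity of D, and c = (b^2 - D)/(4a) must be an integer >= a.
Enumerate a = 1..21, b in [-a, a]:
  a=1: (1, 1, 353)  [1]
  a=2..4: none
  a=5: (5, -3, 71), (5, 3, 71)  [2]
  a=6..16: none
  a=17: (17, 17, 25)  [1]
  a=18..21: none
Total reduced forms: 1 + 2 + 1 = 4
h = 4

4


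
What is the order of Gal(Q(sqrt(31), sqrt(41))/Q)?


The 2 square roots of distinct primes are multiplicatively independent over Q,
so [K:Q] = 2^2 and Gal(K/Q) is isomorphic to (Z/2Z)^2.
|Gal| = 2^2 = 4

4


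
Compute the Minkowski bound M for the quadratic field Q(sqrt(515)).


d = 515, d mod 4 = 3, so disc(K) = 4d = 2060; |disc(K)| = 2060
Real quadratic field, so n = 2, s = r2 = 0, r1 = 2
M = (n!/n^n) * (4/pi)^s * sqrt(|disc(K)|) = (2!/2^2) * (4/pi)^0 * sqrt(2060)
= 0.5 * 1.000000 * 45.387223
= 22.6936

22.6936


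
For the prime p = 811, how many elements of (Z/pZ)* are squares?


For prime p, the number of non-zero quadratic residues is (p-1)/2.
= (811-1)/2
= 405

405


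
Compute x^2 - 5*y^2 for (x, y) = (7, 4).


x^2 - d*y^2
= 7^2 - 5*4^2
= 49 - 80
= -31

-31


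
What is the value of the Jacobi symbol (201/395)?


Compute (201/395) via quadratic reciprocity:
  reciprocity: (201/395) -> +(395/201)
  reduce: (194/201)
  pull out 2: (2/201) = +1  (since 201 mod 8 = 1)
  reciprocity: (97/201) -> +(201/97)
  reduce: (7/97)
  reciprocity: (7/97) -> +(97/7)
  reduce: (6/7)
  pull out 2: (2/7) = +1  (since 7 mod 8 = 7)
  reciprocity: (3/7) -> -(7/3)
  reduce: (1/3)
  (1/3) = 1
Product of signs = -1

-1


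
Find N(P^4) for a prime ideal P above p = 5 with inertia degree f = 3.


N(P^a) = p^(a*f)
= 5^(4*3)
= 5^12
= 244140625

244140625


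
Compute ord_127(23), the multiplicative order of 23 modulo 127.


We want ord_127(23), the smallest k >= 1 with 23^k = 1 mod 127.
n = 127 = 127, phi(127) = 126; the order divides phi(n).
Divisors of 126: 1, 2, 3, 6, 7, 9, 14, 18, 21, 42, 63, 126
Repeated squaring mod 127: 23^1 = 23, 23^2 = 21, 23^4 = 60, 23^8 = 44, 23^16 = 31, 23^32 = 72, 23^64 = 104
Test divisors in increasing order:
  k=1: 23^1 = 23 mod 127
  k=2: 23^2 = 21 mod 127
  k=3: 23^3 = 21 * 23 = 102 mod 127
  k=6: 23^6 = 60 * 21 = 117 mod 127
  k=7: 23^7 = 60 * 21 * 23 = 24 mod 127
  k=9: 23^9 = 44 * 23 = 123 mod 127
  k=14: 23^14 = 44 * 60 * 21 = 68 mod 127
  k=18: 23^18 = 31 * 21 = 16 mod 127
  k=21: 23^21 = 31 * 60 * 23 = 108 mod 127
  k=42: 23^42 = 72 * 44 * 21 = 107 mod 127
  k=63: 23^63 = 72 * 31 * 44 * 60 * 21 * 23 = 126 mod 127
  k=126: 23^126 = 104 * 72 * 31 * 44 * 60 * 21 = 1 mod 127  <- first divisor giving 1
Order = 126

126


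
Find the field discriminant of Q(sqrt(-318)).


For K = Q(sqrt(d)) with d squarefree: disc(K) = d if d = 1 mod 4, and disc(K) = 4d if d = 2 or 3 mod 4.
Here d = -318, and d mod 4 = 2.
d = 2 mod 4, not 1 (O_K = Z[sqrt(d)]), so disc(K) = 4d = 4 * (-318) = -1272

-1272


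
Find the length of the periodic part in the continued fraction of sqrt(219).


Run the CF algorithm for sqrt(219).
a_0 = floor(sqrt(219)) = 14; set m_0=0, q_0=1.
Recurrence: m' = q*a - m,  q' = (d - m'^2)/q,  a' = floor((a_0 + m')/q').
  step 1: m=14, q=23, a=1
  step 2: m=9, q=6, a=3
  step 3: m=9, q=23, a=1
  step 4: m=14, q=1, a=28
a_4 = 2*a_0 = 28, so the period closes here.
sqrt(219) = [14; 1, 3, 1, 28]
Period length = 4

4


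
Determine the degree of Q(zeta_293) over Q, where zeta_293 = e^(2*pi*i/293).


The degree equals Euler's totient phi(293).
293 = 293
phi(293) = 292

292


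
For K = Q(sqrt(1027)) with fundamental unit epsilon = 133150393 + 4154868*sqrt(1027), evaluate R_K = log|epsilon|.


epsilon = 133150393 + 4154868*sqrt(1027)
= 2.6630e+08
R = ln(2.6630e+08)
= 19.4001

19.4001


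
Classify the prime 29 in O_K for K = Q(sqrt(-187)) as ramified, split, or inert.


K = Q(sqrt(-187)). Since d mod 4 = 1, disc(K) = -187.
Check p | disc: -187 mod 29 = 16.
p does not divide disc. Compute Legendre symbol (d/p):
16^((29-1)/2) mod 29 = 1
(d/p) = 1, so p splits: (p) = P*P' with e=1, f=1, g=2.
Therefore p is split.

split
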